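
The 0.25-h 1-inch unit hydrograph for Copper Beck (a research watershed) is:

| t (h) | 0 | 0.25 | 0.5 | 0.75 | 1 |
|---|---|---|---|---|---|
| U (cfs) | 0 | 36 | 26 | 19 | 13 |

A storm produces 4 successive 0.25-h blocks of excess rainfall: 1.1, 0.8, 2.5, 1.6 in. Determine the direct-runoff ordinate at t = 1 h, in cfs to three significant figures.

By discrete convolution, Q_j = Σ (P_i / 1 in) · U_{j−i}.
At t = 1 h (j=4): Q = (1.1/1)·13 + (0.8/1)·19 + (2.5/1)·26 + (1.6/1)·36 = 152 cfs.

Q ≈ 152 cfs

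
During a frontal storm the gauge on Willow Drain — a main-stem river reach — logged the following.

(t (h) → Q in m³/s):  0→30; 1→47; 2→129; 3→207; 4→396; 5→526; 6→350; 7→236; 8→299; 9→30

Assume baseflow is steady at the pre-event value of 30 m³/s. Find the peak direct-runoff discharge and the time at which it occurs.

Subtracting baseflow gives direct-runoff ordinates: 0.0, 17.0, 99.0, 177.0, 366.0, 496.0, 320.0, 206.0, 269.0, 0.0 m³/s.
The maximum is 496.0 m³/s, occurring at the reading for t = 5 h.

Q_p = 496.0 m³/s at t = 5 h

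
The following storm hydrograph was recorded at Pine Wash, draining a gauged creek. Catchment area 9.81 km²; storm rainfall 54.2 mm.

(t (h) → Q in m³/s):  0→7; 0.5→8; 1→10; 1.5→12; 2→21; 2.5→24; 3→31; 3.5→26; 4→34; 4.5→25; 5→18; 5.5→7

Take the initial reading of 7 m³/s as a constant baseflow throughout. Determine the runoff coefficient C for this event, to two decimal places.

C ≈ 0.47

ΣQ_DR = 139.0 m³/s; V = ΣQ_DR·Δt = 2.502 × 10^5 m³.
Runoff depth d = V / A = 25.50 mm.
C = d / P = 25.50 / 54.2 = 0.47.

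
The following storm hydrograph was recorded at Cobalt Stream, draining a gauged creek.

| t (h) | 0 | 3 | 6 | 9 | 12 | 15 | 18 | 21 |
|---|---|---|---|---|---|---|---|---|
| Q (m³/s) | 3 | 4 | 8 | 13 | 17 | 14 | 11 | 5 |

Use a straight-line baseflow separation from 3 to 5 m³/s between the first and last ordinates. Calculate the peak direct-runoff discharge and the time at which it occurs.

Q_p = 12.86 m³/s at t = 12 h

Subtracting baseflow gives direct-runoff ordinates: 0.00, 0.71, 4.43, 9.14, 12.86, 9.57, 6.29, 0.00 m³/s.
The maximum is 12.86 m³/s, occurring at the reading for t = 12 h.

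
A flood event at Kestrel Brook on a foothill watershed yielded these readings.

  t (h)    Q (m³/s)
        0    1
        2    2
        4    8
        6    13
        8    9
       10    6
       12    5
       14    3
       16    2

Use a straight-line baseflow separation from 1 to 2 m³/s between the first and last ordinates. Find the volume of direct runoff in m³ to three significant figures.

Direct-runoff ordinates (Q − Q_b): 0.00, 0.88, 6.75, 11.62, 7.50, 4.38, 3.25, 1.12, 0.00 m³/s.
ΣQ_DR = 35.50 m³/s.
With Δt = 2 h = 7200 s, V = ΣQ_DR · Δt = 35.50 × 7200 = 2.56 × 10^5 m³.

V ≈ 2.56 × 10^5 m³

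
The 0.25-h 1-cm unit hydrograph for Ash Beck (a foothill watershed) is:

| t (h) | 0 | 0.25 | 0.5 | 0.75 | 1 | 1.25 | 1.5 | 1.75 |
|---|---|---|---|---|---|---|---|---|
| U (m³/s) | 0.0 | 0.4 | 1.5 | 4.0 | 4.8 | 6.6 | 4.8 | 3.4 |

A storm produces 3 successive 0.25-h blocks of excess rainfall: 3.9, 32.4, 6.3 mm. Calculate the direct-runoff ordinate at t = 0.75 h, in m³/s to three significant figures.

By discrete convolution, Q_j = Σ (P_i / 10 mm) · U_{j−i}.
At t = 0.75 h (j=3): Q = (3.9/10)·4.0 + (32.4/10)·1.5 + (6.3/10)·0.4 = 6.67 m³/s.

Q ≈ 6.67 m³/s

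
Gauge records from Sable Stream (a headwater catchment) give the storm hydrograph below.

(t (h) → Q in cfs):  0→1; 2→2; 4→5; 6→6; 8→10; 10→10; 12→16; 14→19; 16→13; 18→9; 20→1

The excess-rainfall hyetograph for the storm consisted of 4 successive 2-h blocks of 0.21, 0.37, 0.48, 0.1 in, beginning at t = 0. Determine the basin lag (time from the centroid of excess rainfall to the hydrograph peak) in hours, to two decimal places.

t_L ≈ 10.19 h

Centroid of excess rainfall: t_c = Σ P_i·t̄_i / ΣP_i = 3.8103 h (block centres at 1, 3, 5, 7 h).
Hydrograph peak occurs at t = 14 h, so basin lag t_L = 14 − 3.8103 = 10.19 h.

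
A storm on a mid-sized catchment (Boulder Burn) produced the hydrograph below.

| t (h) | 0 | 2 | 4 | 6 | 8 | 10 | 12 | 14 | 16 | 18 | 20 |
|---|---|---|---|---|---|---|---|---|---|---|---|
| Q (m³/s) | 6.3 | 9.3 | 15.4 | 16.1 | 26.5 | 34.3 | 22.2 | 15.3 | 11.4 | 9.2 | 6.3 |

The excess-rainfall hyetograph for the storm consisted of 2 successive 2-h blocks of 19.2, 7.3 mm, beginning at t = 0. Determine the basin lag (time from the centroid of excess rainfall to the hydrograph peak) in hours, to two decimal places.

t_L ≈ 8.45 h

Centroid of excess rainfall: t_c = Σ P_i·t̄_i / ΣP_i = 1.5509 h (block centres at 1, 3 h).
Hydrograph peak occurs at t = 10 h, so basin lag t_L = 10 − 1.5509 = 8.45 h.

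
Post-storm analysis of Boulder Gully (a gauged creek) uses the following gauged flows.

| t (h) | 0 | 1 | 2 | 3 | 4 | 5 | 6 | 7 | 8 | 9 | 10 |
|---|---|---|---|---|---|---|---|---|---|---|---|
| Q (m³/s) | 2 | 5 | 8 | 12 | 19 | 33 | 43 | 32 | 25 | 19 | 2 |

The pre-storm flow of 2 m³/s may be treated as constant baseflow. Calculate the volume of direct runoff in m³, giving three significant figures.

Direct-runoff ordinates (Q − Q_b): 0.0, 3.0, 6.0, 10.0, 17.0, 31.0, 41.0, 30.0, 23.0, 17.0, 0.0 m³/s.
ΣQ_DR = 178.0 m³/s.
With Δt = 1 h = 3600 s, V = ΣQ_DR · Δt = 178.0 × 3600 = 6.41 × 10^5 m³.

V ≈ 6.41 × 10^5 m³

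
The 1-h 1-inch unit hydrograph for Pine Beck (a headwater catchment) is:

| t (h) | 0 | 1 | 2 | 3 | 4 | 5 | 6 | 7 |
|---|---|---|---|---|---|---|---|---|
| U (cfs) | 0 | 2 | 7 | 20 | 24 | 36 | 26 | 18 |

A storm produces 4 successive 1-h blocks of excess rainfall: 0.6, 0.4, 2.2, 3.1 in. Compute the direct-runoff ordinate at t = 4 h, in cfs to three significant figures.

By discrete convolution, Q_j = Σ (P_i / 1 in) · U_{j−i}.
At t = 4 h (j=4): Q = (0.6/1)·24 + (0.4/1)·20 + (2.2/1)·7 + (3.1/1)·2 = 44.0 cfs.

Q ≈ 44.0 cfs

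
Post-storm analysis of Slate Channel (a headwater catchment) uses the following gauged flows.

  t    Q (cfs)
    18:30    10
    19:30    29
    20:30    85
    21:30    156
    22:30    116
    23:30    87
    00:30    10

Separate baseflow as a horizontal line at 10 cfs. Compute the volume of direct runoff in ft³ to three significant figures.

Direct-runoff ordinates (Q − Q_b): 0.0, 19.0, 75.0, 146.0, 106.0, 77.0, 0.0 cfs.
ΣQ_DR = 423.0 cfs.
With Δt = 1 h = 3600 s, V = ΣQ_DR · Δt = 423.0 × 3600 = 1.52 × 10^6 ft³.

V ≈ 1.52 × 10^6 ft³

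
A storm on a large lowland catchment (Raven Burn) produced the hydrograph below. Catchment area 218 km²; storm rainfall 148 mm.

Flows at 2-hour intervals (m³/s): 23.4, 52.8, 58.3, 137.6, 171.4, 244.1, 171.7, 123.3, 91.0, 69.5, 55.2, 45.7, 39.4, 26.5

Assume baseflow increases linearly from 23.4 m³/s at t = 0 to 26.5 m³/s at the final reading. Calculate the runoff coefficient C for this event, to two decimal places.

C ≈ 0.21

ΣQ_DR = 960.6 m³/s; V = ΣQ_DR·Δt = 6.916 × 10^6 m³.
Runoff depth d = V / A = 31.73 mm.
C = d / P = 31.73 / 148 = 0.21.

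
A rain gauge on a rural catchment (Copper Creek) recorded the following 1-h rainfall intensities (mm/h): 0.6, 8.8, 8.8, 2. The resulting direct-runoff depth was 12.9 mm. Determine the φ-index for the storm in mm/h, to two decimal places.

Only the 2 blocks with intensity above φ contribute runoff: 8.8, 8.8 mm/h.
Σ(I−φ)·Δt = d  ⇒  (8.8+8.8 − 2φ)·1 = 12.9
φ = (17.60 − 12.9/1) / 2 = 2.35 mm/h.

φ ≈ 2.35 mm/h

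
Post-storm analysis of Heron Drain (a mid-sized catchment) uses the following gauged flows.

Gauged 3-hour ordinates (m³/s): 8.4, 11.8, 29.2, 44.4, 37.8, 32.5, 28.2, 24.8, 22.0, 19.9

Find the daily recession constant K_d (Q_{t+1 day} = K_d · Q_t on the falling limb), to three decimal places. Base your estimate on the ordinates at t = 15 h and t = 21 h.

Between t = 15 h and t = 21 h the flow falls from 32.5 to 24.8 m³/s over 2×3 h = 6 h.
Per-interval ratio K = (24.8/32.5)^(1/2) = 0.8735; K_d = K^(24/3) = 0.339.

K_d ≈ 0.339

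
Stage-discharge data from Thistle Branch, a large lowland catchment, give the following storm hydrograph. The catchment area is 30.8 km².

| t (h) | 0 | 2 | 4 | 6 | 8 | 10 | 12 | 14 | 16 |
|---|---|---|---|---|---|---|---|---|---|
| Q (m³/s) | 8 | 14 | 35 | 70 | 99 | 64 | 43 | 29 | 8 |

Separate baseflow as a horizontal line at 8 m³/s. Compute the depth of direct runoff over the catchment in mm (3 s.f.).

d ≈ 69.7 mm

Direct runoff: 0.0, 6.0, 27.0, 62.0, 91.0, 56.0, 35.0, 21.0, 0.0 m³/s; ΣQ_DR = 298.0 m³/s.
V = ΣQ_DR · Δt = 298.0 × 7200 s = 2.146 × 10^6 m³.
Over A = 30.8 km², depth = V / A = 69.7 mm.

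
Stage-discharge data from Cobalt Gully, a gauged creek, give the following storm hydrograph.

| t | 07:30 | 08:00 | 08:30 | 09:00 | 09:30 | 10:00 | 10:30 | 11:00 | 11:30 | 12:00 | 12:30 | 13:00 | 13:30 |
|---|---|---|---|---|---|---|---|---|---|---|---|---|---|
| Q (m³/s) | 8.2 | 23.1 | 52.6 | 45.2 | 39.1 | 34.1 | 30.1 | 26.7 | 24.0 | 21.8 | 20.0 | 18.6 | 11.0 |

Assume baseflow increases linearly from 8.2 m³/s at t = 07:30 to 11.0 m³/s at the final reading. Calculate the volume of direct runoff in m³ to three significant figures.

Direct-runoff ordinates (Q − Q_b): 0.00, 14.67, 43.93, 36.30, 29.97, 24.73, 20.50, 16.87, 13.93, 11.50, 9.47, 7.83, 0.00 m³/s.
ΣQ_DR = 229.7 m³/s.
With Δt = 0.5 h = 1800 s, V = ΣQ_DR · Δt = 229.7 × 1800 = 4.13 × 10^5 m³.

V ≈ 4.13 × 10^5 m³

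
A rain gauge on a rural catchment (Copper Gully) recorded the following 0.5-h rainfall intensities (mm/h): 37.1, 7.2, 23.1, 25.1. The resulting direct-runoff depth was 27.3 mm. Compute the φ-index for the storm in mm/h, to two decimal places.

Only the 3 blocks with intensity above φ contribute runoff: 37.1, 23.1, 25.1 mm/h.
Σ(I−φ)·Δt = d  ⇒  (37.1+23.1+25.1 − 3φ)·0.5 = 27.3
φ = (85.30 − 27.3/0.5) / 3 = 10.23 mm/h.

φ ≈ 10.23 mm/h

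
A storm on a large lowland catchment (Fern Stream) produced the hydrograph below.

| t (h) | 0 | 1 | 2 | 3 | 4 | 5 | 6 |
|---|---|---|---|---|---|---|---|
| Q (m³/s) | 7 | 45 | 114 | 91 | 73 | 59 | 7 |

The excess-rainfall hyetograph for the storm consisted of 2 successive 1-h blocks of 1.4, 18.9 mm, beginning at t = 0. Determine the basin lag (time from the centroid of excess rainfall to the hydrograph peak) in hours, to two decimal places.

Centroid of excess rainfall: t_c = Σ P_i·t̄_i / ΣP_i = 1.4310 h (block centres at 0.5, 1.5 h).
Hydrograph peak occurs at t = 2 h, so basin lag t_L = 2 − 1.4310 = 0.57 h.

t_L ≈ 0.57 h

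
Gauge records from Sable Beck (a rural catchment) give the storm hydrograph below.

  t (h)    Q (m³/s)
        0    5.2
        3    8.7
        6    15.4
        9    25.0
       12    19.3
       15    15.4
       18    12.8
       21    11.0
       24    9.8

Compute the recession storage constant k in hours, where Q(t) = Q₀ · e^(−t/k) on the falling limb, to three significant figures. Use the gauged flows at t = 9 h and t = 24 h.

On the falling limb, Q drops from 25.0 to 9.8 m³/s between t = 9 h and t = 24 h (Δt = 15 h).
k = −Δt / ln(Q₂/Q₁) = −15 / ln(9.8/25.0) = 16.0 h.

k ≈ 16.0 h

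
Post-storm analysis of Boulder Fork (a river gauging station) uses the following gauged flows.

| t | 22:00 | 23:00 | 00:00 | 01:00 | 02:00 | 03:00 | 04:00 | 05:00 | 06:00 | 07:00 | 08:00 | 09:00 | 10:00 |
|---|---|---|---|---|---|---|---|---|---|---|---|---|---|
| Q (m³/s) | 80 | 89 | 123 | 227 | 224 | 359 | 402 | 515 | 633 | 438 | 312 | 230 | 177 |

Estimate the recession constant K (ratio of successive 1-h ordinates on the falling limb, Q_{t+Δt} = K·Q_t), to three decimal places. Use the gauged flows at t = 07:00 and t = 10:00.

Using the recession-limb readings at t = 07:00 and t = 10:00: Q falls from 438 to 177 m³/s over 3 intervals.
K = (Q₂/Q₁)^(1/3) = (177/438)^(1/3) = 0.739.

K ≈ 0.739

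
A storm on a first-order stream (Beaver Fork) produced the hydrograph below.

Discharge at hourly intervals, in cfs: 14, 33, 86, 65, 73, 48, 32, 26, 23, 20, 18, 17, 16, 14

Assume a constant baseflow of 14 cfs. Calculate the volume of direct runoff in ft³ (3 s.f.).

Direct-runoff ordinates (Q − Q_b): 0.0, 19.0, 72.0, 51.0, 59.0, 34.0, 18.0, 12.0, 9.0, 6.0, 4.0, 3.0, 2.0, 0.0 cfs.
ΣQ_DR = 289.0 cfs.
With Δt = 1 h = 3600 s, V = ΣQ_DR · Δt = 289.0 × 3600 = 1.04 × 10^6 ft³.

V ≈ 1.04 × 10^6 ft³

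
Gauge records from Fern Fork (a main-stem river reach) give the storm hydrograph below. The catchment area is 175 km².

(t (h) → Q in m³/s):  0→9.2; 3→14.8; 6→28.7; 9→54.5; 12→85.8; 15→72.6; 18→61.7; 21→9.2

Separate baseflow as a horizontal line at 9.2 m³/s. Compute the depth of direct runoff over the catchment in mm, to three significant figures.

d ≈ 16.2 mm

Direct runoff: 0.0, 5.6, 19.5, 45.3, 76.6, 63.4, 52.5, 0.0 m³/s; ΣQ_DR = 262.9 m³/s.
V = ΣQ_DR · Δt = 262.9 × 10800 s = 2.839 × 10^6 m³.
Over A = 175 km², depth = V / A = 16.2 mm.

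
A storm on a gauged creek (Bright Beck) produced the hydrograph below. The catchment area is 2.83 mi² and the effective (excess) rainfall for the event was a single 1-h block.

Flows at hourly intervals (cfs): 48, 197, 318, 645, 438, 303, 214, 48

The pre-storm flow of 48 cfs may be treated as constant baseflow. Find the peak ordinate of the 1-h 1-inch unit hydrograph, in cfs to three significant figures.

Direct runoff: 0.0, 149.0, 270.0, 597.0, 390.0, 255.0, 166.0, 0.0 cfs; ΣQ_DR = 1827 cfs, peak = 597.0 cfs.
Runoff depth d = ΣQ_DR·Δt / A = 1827 × 3600 / (2.83 mi²) = 1.000 in.
The 1-inch UH is the DRH scaled by (1 in)/d, so U_p = 597.0 × 1/1.000 = 597 cfs.

U_p ≈ 597 cfs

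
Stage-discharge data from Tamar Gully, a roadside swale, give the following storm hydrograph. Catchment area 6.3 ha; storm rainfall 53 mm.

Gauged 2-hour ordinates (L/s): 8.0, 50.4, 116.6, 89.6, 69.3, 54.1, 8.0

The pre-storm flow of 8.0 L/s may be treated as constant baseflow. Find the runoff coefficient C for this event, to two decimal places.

ΣQ_DR = 340.0 L/s; V = ΣQ_DR·Δt = 2.448 × 10^6 L.
Runoff depth d = V / A = 38.86 mm.
C = d / P = 38.86 / 53 = 0.73.

C ≈ 0.73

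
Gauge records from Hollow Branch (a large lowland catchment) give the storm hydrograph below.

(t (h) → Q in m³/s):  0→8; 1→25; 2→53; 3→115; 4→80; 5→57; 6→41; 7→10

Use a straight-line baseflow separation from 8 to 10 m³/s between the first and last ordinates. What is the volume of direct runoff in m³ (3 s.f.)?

V ≈ 1.14 × 10^6 m³

Direct-runoff ordinates (Q − Q_b): 0.00, 16.71, 44.43, 106.14, 70.86, 47.57, 31.29, 0.00 m³/s.
ΣQ_DR = 317.0 m³/s.
With Δt = 1 h = 3600 s, V = ΣQ_DR · Δt = 317.0 × 3600 = 1.14 × 10^6 m³.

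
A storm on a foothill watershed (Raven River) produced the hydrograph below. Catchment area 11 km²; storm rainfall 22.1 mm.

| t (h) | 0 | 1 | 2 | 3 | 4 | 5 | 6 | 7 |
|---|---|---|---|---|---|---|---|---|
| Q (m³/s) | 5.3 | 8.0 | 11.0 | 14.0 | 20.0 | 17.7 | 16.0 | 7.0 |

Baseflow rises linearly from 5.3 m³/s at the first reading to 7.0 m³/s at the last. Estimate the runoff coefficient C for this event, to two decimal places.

C ≈ 0.74

ΣQ_DR = 49.80 m³/s; V = ΣQ_DR·Δt = 1.793 × 10^5 m³.
Runoff depth d = V / A = 16.30 mm.
C = d / P = 16.30 / 22.1 = 0.74.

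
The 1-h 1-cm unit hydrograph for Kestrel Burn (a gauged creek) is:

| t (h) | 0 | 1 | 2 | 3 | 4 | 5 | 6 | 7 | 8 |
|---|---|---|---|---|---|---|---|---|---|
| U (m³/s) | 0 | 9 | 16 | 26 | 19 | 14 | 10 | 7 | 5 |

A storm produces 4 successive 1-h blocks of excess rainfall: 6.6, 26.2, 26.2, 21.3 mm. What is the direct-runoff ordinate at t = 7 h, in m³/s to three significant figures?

Q ≈ 108 m³/s

By discrete convolution, Q_j = Σ (P_i / 10 mm) · U_{j−i}.
At t = 7 h (j=7): Q = (6.6/10)·7 + (26.2/10)·10 + (26.2/10)·14 + (21.3/10)·19 = 108 m³/s.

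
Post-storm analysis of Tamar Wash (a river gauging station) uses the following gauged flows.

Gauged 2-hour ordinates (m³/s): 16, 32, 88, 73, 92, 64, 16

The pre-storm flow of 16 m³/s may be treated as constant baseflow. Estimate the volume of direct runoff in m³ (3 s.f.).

Direct-runoff ordinates (Q − Q_b): 0.0, 16.0, 72.0, 57.0, 76.0, 48.0, 0.0 m³/s.
ΣQ_DR = 269.0 m³/s.
With Δt = 2 h = 7200 s, V = ΣQ_DR · Δt = 269.0 × 7200 = 1.94 × 10^6 m³.

V ≈ 1.94 × 10^6 m³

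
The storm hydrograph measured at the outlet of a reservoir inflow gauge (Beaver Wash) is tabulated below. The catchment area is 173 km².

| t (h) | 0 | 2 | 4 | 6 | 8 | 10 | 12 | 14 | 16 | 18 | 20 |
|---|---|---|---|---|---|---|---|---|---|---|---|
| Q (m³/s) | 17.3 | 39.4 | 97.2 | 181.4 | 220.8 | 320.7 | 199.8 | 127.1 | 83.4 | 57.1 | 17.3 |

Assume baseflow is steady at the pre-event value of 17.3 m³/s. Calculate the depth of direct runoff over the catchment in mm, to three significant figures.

Direct runoff: 0.0, 22.1, 79.9, 164.1, 203.5, 303.4, 182.5, 109.8, 66.1, 39.8, 0.0 m³/s; ΣQ_DR = 1171 m³/s.
V = ΣQ_DR · Δt = 1171 × 7200 s = 8.433 × 10^6 m³.
Over A = 173 km², depth = V / A = 48.7 mm.

d ≈ 48.7 mm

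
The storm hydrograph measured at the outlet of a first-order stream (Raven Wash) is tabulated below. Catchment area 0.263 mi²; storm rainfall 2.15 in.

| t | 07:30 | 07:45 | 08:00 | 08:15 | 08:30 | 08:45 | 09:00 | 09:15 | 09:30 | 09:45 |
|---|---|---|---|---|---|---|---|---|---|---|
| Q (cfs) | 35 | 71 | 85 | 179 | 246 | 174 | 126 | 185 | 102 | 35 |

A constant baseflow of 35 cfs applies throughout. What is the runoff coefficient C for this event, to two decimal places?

C ≈ 0.61

ΣQ_DR = 888.0 cfs; V = ΣQ_DR·Δt = 7.992 × 10^5 ft³.
Runoff depth d = V / A = 1.308 in.
C = d / P = 1.308 / 2.15 = 0.61.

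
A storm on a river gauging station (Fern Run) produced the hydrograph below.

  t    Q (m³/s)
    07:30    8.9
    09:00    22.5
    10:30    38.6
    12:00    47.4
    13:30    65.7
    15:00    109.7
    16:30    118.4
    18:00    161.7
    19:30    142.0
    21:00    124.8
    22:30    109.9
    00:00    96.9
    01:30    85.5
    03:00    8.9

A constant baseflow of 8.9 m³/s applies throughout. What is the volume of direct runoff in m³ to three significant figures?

Direct-runoff ordinates (Q − Q_b): 0.0, 13.6, 29.7, 38.5, 56.8, 100.8, 109.5, 152.8, 133.1, 115.9, 101.0, 88.0, 76.6, 0.0 m³/s.
ΣQ_DR = 1016 m³/s.
With Δt = 1.5 h = 5400 s, V = ΣQ_DR · Δt = 1016 × 5400 = 5.49 × 10^6 m³.

V ≈ 5.49 × 10^6 m³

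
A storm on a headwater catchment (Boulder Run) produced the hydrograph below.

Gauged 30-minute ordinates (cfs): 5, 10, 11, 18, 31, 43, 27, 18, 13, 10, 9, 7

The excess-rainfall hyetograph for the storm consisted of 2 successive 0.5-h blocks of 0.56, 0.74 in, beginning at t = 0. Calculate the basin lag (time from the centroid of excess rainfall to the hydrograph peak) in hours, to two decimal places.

t_L ≈ 1.97 h

Centroid of excess rainfall: t_c = Σ P_i·t̄_i / ΣP_i = 0.5346 h (block centres at 0.25, 0.75 h).
Hydrograph peak occurs at t = 2.5 h, so basin lag t_L = 2.5 − 0.5346 = 1.97 h.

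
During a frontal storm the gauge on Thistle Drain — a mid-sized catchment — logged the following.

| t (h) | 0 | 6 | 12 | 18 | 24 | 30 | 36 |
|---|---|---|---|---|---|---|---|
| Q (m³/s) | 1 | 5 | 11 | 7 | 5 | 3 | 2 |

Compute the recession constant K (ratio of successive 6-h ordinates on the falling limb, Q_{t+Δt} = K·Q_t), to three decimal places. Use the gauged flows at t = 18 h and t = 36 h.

K ≈ 0.659

Using the recession-limb readings at t = 18 h and t = 36 h: Q falls from 7 to 2 m³/s over 3 intervals.
K = (Q₂/Q₁)^(1/3) = (2/7)^(1/3) = 0.659.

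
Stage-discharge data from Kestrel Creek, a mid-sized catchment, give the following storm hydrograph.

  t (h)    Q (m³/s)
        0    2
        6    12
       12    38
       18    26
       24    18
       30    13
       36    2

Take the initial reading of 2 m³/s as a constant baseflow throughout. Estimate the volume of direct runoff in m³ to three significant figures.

V ≈ 2.10 × 10^6 m³

Direct-runoff ordinates (Q − Q_b): 0.0, 10.0, 36.0, 24.0, 16.0, 11.0, 0.0 m³/s.
ΣQ_DR = 97.00 m³/s.
With Δt = 6 h = 21600 s, V = ΣQ_DR · Δt = 97.00 × 21600 = 2.10 × 10^6 m³.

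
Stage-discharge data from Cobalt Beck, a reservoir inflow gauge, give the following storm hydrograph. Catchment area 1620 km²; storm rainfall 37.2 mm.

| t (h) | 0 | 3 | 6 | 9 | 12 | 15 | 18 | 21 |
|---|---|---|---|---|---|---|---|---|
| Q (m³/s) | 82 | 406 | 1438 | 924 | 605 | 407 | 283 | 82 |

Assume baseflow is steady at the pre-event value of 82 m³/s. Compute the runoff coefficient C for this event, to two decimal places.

ΣQ_DR = 3571 m³/s; V = ΣQ_DR·Δt = 3.857 × 10^7 m³.
Runoff depth d = V / A = 23.81 mm.
C = d / P = 23.81 / 37.2 = 0.64.

C ≈ 0.64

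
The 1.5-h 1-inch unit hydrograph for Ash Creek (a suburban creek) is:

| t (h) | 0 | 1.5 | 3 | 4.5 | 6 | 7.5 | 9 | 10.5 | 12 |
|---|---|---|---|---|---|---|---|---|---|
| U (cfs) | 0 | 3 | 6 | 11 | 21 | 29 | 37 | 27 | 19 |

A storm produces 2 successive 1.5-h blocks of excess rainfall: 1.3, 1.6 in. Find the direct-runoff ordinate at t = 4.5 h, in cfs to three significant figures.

By discrete convolution, Q_j = Σ (P_i / 1 in) · U_{j−i}.
At t = 4.5 h (j=3): Q = (1.3/1)·11 + (1.6/1)·6 = 23.9 cfs.

Q ≈ 23.9 cfs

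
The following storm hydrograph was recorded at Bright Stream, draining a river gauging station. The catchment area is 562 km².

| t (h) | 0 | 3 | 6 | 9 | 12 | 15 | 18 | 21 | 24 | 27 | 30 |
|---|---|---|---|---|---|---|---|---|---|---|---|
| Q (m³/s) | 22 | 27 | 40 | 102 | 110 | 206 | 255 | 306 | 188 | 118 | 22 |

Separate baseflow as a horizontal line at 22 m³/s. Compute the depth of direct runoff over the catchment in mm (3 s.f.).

Direct runoff: 0.0, 5.0, 18.0, 80.0, 88.0, 184.0, 233.0, 284.0, 166.0, 96.0, 0.0 m³/s; ΣQ_DR = 1154 m³/s.
V = ΣQ_DR · Δt = 1154 × 10800 s = 1.246 × 10^7 m³.
Over A = 562 km², depth = V / A = 22.2 mm.

d ≈ 22.2 mm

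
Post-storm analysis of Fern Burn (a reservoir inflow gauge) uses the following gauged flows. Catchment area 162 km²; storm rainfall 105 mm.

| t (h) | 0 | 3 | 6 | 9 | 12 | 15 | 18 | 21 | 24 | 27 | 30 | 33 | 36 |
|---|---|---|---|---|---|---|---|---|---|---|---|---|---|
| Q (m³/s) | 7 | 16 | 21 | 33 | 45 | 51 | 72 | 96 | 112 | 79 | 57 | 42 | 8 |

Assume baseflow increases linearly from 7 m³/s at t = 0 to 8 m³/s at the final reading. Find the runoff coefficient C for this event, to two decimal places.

ΣQ_DR = 541.5 m³/s; V = ΣQ_DR·Δt = 5.848 × 10^6 m³.
Runoff depth d = V / A = 36.10 mm.
C = d / P = 36.10 / 105 = 0.34.

C ≈ 0.34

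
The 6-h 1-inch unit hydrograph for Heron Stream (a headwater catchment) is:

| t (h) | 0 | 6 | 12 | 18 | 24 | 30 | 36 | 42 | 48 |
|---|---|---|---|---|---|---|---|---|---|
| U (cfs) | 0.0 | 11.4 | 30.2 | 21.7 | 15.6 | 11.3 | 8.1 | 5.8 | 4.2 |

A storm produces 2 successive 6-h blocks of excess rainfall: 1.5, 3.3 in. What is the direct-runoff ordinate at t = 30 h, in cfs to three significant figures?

Q ≈ 68.4 cfs

By discrete convolution, Q_j = Σ (P_i / 1 in) · U_{j−i}.
At t = 30 h (j=5): Q = (1.5/1)·11.3 + (3.3/1)·15.6 = 68.4 cfs.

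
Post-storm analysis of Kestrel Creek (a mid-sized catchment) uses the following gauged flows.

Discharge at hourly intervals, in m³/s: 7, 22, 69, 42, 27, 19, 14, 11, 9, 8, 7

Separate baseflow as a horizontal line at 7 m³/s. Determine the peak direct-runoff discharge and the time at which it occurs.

Subtracting baseflow gives direct-runoff ordinates: 0.0, 15.0, 62.0, 35.0, 20.0, 12.0, 7.0, 4.0, 2.0, 1.0, 0.0 m³/s.
The maximum is 62.0 m³/s, occurring at the reading for t = 2 h.

Q_p = 62.0 m³/s at t = 2 h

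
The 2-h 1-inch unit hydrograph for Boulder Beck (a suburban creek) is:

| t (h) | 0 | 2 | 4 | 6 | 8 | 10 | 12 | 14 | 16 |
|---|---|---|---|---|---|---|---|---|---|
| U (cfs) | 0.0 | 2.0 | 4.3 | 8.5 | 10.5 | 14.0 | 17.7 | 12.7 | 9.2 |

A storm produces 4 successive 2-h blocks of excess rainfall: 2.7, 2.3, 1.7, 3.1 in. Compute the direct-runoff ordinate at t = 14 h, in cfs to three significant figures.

Q ≈ 131 cfs

By discrete convolution, Q_j = Σ (P_i / 1 in) · U_{j−i}.
At t = 14 h (j=7): Q = (2.7/1)·12.7 + (2.3/1)·17.7 + (1.7/1)·14.0 + (3.1/1)·10.5 = 131 cfs.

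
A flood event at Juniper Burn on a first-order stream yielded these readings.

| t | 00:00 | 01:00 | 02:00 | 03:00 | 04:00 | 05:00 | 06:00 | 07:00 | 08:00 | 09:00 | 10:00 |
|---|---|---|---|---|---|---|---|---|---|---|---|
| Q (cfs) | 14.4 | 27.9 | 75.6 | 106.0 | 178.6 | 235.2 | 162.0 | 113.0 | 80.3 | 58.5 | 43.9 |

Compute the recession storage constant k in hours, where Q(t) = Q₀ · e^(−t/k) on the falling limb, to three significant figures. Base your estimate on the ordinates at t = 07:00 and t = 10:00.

On the falling limb, Q drops from 113.0 to 43.9 cfs between t = 07:00 and t = 10:00 (Δt = 3 h).
k = −Δt / ln(Q₂/Q₁) = −3 / ln(43.9/113.0) = 3.17 h.

k ≈ 3.17 h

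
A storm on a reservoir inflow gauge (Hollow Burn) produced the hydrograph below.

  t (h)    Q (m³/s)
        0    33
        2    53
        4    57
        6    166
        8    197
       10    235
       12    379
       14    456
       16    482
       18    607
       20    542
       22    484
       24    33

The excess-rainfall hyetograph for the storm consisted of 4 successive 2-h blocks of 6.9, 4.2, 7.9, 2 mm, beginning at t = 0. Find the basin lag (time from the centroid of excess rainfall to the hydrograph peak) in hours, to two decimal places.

Centroid of excess rainfall: t_c = Σ P_i·t̄_i / ΣP_i = 3.4762 h (block centres at 1, 3, 5, 7 h).
Hydrograph peak occurs at t = 18 h, so basin lag t_L = 18 − 3.4762 = 14.52 h.

t_L ≈ 14.52 h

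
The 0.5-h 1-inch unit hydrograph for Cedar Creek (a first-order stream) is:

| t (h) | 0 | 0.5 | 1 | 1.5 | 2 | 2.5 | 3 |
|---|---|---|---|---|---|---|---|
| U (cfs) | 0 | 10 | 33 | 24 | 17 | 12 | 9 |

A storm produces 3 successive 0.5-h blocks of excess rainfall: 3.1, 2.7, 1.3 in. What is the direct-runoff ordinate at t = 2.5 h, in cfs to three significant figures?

By discrete convolution, Q_j = Σ (P_i / 1 in) · U_{j−i}.
At t = 2.5 h (j=5): Q = (3.1/1)·12 + (2.7/1)·17 + (1.3/1)·24 = 114 cfs.

Q ≈ 114 cfs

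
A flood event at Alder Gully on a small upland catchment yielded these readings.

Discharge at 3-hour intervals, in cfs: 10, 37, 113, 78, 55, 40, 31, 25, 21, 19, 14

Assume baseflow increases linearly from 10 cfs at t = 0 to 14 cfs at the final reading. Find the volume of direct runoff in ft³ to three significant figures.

V ≈ 3.36 × 10^6 ft³

Direct-runoff ordinates (Q − Q_b): 0.00, 26.60, 102.20, 66.80, 43.40, 28.00, 18.60, 12.20, 7.80, 5.40, 0.00 cfs.
ΣQ_DR = 311.0 cfs.
With Δt = 3 h = 10800 s, V = ΣQ_DR · Δt = 311.0 × 10800 = 3.36 × 10^6 ft³.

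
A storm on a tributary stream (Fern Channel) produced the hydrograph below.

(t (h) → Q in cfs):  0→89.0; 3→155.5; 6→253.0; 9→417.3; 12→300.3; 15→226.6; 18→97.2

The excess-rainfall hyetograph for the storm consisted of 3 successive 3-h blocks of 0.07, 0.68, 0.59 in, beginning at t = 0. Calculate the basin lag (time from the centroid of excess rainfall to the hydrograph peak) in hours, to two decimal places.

Centroid of excess rainfall: t_c = Σ P_i·t̄_i / ΣP_i = 5.6642 h (block centres at 1.5, 4.5, 7.5 h).
Hydrograph peak occurs at t = 9 h, so basin lag t_L = 9 − 5.6642 = 3.34 h.

t_L ≈ 3.34 h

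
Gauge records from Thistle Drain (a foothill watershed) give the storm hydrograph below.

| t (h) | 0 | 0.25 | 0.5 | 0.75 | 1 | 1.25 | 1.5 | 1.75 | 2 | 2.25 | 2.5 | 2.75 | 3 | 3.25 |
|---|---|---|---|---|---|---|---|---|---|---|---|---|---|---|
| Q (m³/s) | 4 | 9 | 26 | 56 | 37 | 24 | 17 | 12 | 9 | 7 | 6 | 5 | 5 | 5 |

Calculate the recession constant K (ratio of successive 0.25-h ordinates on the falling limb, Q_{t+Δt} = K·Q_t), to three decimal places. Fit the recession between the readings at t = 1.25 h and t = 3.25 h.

K ≈ 0.822

Using the recession-limb readings at t = 1.25 h and t = 3.25 h: Q falls from 24 to 5 m³/s over 8 intervals.
K = (Q₂/Q₁)^(1/8) = (5/24)^(1/8) = 0.822.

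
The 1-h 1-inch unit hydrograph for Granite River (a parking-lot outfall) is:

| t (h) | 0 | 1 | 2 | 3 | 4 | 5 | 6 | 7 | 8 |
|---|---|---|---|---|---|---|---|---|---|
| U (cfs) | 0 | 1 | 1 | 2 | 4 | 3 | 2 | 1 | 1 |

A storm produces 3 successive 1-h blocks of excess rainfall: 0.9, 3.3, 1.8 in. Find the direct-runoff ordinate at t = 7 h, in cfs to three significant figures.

Q ≈ 12.9 cfs

By discrete convolution, Q_j = Σ (P_i / 1 in) · U_{j−i}.
At t = 7 h (j=7): Q = (0.9/1)·1 + (3.3/1)·2 + (1.8/1)·3 = 12.9 cfs.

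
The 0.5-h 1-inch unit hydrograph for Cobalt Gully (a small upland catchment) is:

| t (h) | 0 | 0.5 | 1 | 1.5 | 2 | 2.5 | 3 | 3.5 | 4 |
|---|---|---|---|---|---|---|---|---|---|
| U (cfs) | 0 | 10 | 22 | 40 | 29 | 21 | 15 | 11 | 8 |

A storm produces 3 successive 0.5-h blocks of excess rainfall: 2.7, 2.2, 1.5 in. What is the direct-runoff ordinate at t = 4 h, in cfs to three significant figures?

By discrete convolution, Q_j = Σ (P_i / 1 in) · U_{j−i}.
At t = 4 h (j=8): Q = (2.7/1)·8 + (2.2/1)·11 + (1.5/1)·15 = 68.3 cfs.

Q ≈ 68.3 cfs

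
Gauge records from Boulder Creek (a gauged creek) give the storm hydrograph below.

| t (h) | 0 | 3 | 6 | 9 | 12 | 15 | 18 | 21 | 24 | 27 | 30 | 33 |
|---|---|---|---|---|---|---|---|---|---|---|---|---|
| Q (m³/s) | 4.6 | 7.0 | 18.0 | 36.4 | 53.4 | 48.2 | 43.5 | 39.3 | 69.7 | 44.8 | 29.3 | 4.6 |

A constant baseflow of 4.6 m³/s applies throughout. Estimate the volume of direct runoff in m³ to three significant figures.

Direct-runoff ordinates (Q − Q_b): 0.0, 2.4, 13.4, 31.8, 48.8, 43.6, 38.9, 34.7, 65.1, 40.2, 24.7, 0.0 m³/s.
ΣQ_DR = 343.6 m³/s.
With Δt = 3 h = 10800 s, V = ΣQ_DR · Δt = 343.6 × 10800 = 3.71 × 10^6 m³.

V ≈ 3.71 × 10^6 m³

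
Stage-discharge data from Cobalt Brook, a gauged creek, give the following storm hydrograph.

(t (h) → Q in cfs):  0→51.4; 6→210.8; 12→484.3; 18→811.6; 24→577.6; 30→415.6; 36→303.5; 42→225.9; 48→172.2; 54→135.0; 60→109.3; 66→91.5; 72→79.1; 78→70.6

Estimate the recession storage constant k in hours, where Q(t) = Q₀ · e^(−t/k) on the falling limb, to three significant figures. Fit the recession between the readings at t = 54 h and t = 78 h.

k ≈ 37.0 h

On the falling limb, Q drops from 135.0 to 70.6 cfs between t = 54 h and t = 78 h (Δt = 24 h).
k = −Δt / ln(Q₂/Q₁) = −24 / ln(70.6/135.0) = 37.0 h.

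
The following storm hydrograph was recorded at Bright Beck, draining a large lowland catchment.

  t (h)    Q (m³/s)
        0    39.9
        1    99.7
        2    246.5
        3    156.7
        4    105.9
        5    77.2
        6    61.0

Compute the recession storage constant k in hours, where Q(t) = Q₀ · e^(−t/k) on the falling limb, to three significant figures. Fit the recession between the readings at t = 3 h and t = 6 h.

k ≈ 3.18 h

On the falling limb, Q drops from 156.7 to 61.0 m³/s between t = 3 h and t = 6 h (Δt = 3 h).
k = −Δt / ln(Q₂/Q₁) = −3 / ln(61.0/156.7) = 3.18 h.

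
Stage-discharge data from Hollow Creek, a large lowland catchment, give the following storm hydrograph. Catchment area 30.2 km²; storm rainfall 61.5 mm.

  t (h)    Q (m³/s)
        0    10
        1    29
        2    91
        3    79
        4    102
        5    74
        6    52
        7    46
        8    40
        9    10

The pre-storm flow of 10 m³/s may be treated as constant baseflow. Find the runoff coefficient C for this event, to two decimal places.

ΣQ_DR = 433.0 m³/s; V = ΣQ_DR·Δt = 1.559 × 10^6 m³.
Runoff depth d = V / A = 51.62 mm.
C = d / P = 51.62 / 61.5 = 0.84.

C ≈ 0.84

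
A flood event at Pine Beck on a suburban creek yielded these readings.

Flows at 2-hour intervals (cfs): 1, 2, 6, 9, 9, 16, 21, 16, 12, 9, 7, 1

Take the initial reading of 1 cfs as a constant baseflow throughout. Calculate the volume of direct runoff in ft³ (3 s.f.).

V ≈ 6.98 × 10^5 ft³

Direct-runoff ordinates (Q − Q_b): 0.0, 1.0, 5.0, 8.0, 8.0, 15.0, 20.0, 15.0, 11.0, 8.0, 6.0, 0.0 cfs.
ΣQ_DR = 97.00 cfs.
With Δt = 2 h = 7200 s, V = ΣQ_DR · Δt = 97.00 × 7200 = 6.98 × 10^5 ft³.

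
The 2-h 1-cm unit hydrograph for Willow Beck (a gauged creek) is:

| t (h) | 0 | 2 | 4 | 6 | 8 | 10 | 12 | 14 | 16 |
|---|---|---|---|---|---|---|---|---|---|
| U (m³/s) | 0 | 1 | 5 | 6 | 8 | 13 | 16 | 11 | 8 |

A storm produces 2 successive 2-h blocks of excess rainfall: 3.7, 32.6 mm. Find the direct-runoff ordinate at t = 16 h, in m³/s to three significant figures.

By discrete convolution, Q_j = Σ (P_i / 10 mm) · U_{j−i}.
At t = 16 h (j=8): Q = (3.7/10)·8 + (32.6/10)·11 = 38.8 m³/s.

Q ≈ 38.8 m³/s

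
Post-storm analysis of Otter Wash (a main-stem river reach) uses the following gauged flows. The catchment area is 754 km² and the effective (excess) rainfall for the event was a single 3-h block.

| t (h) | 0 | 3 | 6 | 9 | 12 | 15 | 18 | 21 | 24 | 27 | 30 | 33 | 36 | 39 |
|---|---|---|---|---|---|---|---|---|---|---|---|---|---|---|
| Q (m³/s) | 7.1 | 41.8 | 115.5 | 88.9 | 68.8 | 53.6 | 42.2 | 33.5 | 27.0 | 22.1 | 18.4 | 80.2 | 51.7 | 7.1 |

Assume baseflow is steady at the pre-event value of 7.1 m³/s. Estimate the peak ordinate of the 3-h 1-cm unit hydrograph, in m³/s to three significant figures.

U_p ≈ 136 m³/s

Direct runoff: 0.0, 34.7, 108.4, 81.8, 61.7, 46.5, 35.1, 26.4, 19.9, 15.0, 11.3, 73.1, 44.6, 0.0 m³/s; ΣQ_DR = 558.5 m³/s, peak = 108.4 m³/s.
Runoff depth d = ΣQ_DR·Δt / A = 558.5 × 10800 / (754 km²) = 8.000 mm.
The 1-cm UH is the DRH scaled by (10 mm)/d, so U_p = 108.4 × 10/8.000 = 136 m³/s.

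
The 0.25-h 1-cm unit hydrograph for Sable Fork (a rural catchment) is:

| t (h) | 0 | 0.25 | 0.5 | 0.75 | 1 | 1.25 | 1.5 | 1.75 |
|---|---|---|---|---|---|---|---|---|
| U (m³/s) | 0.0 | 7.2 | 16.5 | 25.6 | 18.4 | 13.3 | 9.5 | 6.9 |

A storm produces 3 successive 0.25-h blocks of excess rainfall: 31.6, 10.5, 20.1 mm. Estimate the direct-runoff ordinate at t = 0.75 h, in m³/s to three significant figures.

By discrete convolution, Q_j = Σ (P_i / 10 mm) · U_{j−i}.
At t = 0.75 h (j=3): Q = (31.6/10)·25.6 + (10.5/10)·16.5 + (20.1/10)·7.2 = 113 m³/s.

Q ≈ 113 m³/s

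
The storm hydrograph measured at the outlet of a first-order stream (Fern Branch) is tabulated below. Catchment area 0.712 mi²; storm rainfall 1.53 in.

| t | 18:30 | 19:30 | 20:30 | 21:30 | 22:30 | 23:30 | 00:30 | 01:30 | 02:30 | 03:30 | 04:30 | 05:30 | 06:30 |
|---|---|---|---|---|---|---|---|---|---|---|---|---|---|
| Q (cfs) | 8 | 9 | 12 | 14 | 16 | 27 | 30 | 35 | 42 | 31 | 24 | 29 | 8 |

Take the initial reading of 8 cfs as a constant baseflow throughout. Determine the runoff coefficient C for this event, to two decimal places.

C ≈ 0.26

ΣQ_DR = 181.0 cfs; V = ΣQ_DR·Δt = 6.516 × 10^5 ft³.
Runoff depth d = V / A = 0.3939 in.
C = d / P = 0.3939 / 1.53 = 0.26.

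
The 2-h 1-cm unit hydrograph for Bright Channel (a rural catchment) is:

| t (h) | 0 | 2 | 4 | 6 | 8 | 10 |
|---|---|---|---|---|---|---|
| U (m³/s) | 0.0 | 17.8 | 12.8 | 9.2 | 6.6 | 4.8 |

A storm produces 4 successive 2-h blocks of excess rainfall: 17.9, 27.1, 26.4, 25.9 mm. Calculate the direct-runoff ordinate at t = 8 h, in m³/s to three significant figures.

By discrete convolution, Q_j = Σ (P_i / 10 mm) · U_{j−i}.
At t = 8 h (j=4): Q = (17.9/10)·6.6 + (27.1/10)·9.2 + (26.4/10)·12.8 + (25.9/10)·17.8 = 117 m³/s.

Q ≈ 117 m³/s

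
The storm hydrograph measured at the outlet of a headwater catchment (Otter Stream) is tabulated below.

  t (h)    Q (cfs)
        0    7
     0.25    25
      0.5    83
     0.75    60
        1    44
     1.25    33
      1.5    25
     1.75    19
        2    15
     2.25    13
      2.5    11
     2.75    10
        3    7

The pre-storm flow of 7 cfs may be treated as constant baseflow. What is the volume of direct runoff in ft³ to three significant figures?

Direct-runoff ordinates (Q − Q_b): 0.0, 18.0, 76.0, 53.0, 37.0, 26.0, 18.0, 12.0, 8.0, 6.0, 4.0, 3.0, 0.0 cfs.
ΣQ_DR = 261.0 cfs.
With Δt = 0.25 h = 900 s, V = ΣQ_DR · Δt = 261.0 × 900 = 2.35 × 10^5 ft³.

V ≈ 2.35 × 10^5 ft³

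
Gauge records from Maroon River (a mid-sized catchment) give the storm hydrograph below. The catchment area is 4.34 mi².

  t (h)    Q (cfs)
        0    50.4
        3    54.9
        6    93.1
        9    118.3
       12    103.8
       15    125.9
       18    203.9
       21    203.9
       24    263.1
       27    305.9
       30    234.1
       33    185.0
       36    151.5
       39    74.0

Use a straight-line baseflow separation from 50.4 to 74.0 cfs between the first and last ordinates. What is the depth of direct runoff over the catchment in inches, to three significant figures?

d ≈ 1.39 in

Direct runoff: 0.00, 2.68, 39.07, 62.45, 46.14, 66.42, 142.61, 140.79, 198.18, 239.16, 165.55, 114.63, 79.32, 0.00 cfs; ΣQ_DR = 1297 cfs.
V = ΣQ_DR · Δt = 1297 × 10800 s = 1.401 × 10^7 ft³.
Over A = 4.34 mi², depth = V / A = 1.39 in.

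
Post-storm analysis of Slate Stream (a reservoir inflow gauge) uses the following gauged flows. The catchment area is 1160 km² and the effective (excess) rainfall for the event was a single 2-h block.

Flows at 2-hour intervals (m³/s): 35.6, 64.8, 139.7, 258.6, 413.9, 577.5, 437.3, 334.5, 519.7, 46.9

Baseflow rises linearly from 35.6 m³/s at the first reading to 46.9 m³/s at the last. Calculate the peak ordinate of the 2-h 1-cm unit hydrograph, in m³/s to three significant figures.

U_p ≈ 357 m³/s

Direct runoff: 0.00, 27.94, 101.59, 219.23, 373.28, 535.62, 394.17, 290.11, 474.06, 0.00 m³/s; ΣQ_DR = 2416 m³/s, peak = 535.62 m³/s.
Runoff depth d = ΣQ_DR·Δt / A = 2416 × 7200 / (1160 km²) = 15.00 mm.
The 1-cm UH is the DRH scaled by (10 mm)/d, so U_p = 535.62 × 10/15.00 = 357 m³/s.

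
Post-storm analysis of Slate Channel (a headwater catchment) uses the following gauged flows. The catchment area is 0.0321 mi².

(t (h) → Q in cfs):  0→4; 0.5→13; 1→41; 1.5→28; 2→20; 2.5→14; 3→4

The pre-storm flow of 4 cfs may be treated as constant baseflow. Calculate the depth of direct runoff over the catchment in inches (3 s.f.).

d ≈ 2.32 in

Direct runoff: 0.0, 9.0, 37.0, 24.0, 16.0, 10.0, 0.0 cfs; ΣQ_DR = 96.00 cfs.
V = ΣQ_DR · Δt = 96.00 × 1800 s = 1.728 × 10^5 ft³.
Over A = 0.0321 mi², depth = V / A = 2.32 in.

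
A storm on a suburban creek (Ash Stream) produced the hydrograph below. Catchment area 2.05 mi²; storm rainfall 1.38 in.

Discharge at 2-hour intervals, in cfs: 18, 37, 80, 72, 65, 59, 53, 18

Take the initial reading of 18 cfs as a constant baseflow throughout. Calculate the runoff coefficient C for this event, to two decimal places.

ΣQ_DR = 258.0 cfs; V = ΣQ_DR·Δt = 1.858 × 10^6 ft³.
Runoff depth d = V / A = 0.3900 in.
C = d / P = 0.3900 / 1.38 = 0.28.

C ≈ 0.28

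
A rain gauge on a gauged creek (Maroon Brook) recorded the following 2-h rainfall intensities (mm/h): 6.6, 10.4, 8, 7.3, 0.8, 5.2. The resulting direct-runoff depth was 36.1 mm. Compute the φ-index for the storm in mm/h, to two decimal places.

φ ≈ 3.89 mm/h

Only the 5 blocks with intensity above φ contribute runoff: 6.6, 10.4, 8, 7.3, 5.2 mm/h.
Σ(I−φ)·Δt = d  ⇒  (6.6+10.4+8+7.3+5.2 − 5φ)·2 = 36.1
φ = (37.50 − 36.1/2) / 5 = 3.89 mm/h.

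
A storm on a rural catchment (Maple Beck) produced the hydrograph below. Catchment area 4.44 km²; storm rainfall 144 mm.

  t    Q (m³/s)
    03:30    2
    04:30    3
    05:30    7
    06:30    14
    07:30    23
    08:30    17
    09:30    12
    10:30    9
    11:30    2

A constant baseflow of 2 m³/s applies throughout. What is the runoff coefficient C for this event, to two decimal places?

C ≈ 0.40

ΣQ_DR = 71.00 m³/s; V = ΣQ_DR·Δt = 2.556 × 10^5 m³.
Runoff depth d = V / A = 57.57 mm.
C = d / P = 57.57 / 144 = 0.40.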